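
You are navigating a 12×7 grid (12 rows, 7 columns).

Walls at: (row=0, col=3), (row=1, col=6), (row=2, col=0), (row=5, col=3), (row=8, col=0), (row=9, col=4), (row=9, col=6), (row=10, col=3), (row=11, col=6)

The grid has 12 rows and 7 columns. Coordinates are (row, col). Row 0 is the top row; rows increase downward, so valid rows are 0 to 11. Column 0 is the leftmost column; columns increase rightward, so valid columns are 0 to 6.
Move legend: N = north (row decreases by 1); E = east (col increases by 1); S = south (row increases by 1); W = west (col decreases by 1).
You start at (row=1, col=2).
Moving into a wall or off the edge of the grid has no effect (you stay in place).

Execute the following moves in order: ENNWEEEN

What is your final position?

Start: (row=1, col=2)
  E (east): (row=1, col=2) -> (row=1, col=3)
  N (north): blocked, stay at (row=1, col=3)
  N (north): blocked, stay at (row=1, col=3)
  W (west): (row=1, col=3) -> (row=1, col=2)
  E (east): (row=1, col=2) -> (row=1, col=3)
  E (east): (row=1, col=3) -> (row=1, col=4)
  E (east): (row=1, col=4) -> (row=1, col=5)
  N (north): (row=1, col=5) -> (row=0, col=5)
Final: (row=0, col=5)

Answer: Final position: (row=0, col=5)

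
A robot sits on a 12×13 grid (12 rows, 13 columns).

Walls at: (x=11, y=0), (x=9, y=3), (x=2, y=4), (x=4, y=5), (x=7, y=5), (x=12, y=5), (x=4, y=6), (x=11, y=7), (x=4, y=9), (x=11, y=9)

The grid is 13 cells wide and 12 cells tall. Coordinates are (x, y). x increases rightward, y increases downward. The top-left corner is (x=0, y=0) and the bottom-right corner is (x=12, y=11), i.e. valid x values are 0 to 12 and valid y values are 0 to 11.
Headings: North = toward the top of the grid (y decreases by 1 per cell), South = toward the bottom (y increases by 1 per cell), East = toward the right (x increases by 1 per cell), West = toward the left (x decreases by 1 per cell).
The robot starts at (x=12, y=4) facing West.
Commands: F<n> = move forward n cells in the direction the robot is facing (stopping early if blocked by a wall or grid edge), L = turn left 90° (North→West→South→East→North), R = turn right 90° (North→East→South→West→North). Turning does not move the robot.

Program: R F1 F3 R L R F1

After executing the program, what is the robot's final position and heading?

Answer: Final position: (x=12, y=0), facing East

Derivation:
Start: (x=12, y=4), facing West
  R: turn right, now facing North
  F1: move forward 1, now at (x=12, y=3)
  F3: move forward 3, now at (x=12, y=0)
  R: turn right, now facing East
  L: turn left, now facing North
  R: turn right, now facing East
  F1: move forward 0/1 (blocked), now at (x=12, y=0)
Final: (x=12, y=0), facing East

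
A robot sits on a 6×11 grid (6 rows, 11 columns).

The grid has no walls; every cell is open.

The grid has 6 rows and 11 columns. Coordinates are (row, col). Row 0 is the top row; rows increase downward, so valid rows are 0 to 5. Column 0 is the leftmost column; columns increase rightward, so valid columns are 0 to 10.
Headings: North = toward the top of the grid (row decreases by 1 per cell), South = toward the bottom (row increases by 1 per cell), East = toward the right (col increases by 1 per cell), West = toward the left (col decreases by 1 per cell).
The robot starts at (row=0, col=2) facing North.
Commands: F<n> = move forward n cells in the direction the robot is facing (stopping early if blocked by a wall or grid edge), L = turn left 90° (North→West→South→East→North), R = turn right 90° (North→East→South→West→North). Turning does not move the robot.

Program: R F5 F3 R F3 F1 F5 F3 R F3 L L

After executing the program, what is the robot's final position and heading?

Answer: Final position: (row=5, col=7), facing East

Derivation:
Start: (row=0, col=2), facing North
  R: turn right, now facing East
  F5: move forward 5, now at (row=0, col=7)
  F3: move forward 3, now at (row=0, col=10)
  R: turn right, now facing South
  F3: move forward 3, now at (row=3, col=10)
  F1: move forward 1, now at (row=4, col=10)
  F5: move forward 1/5 (blocked), now at (row=5, col=10)
  F3: move forward 0/3 (blocked), now at (row=5, col=10)
  R: turn right, now facing West
  F3: move forward 3, now at (row=5, col=7)
  L: turn left, now facing South
  L: turn left, now facing East
Final: (row=5, col=7), facing East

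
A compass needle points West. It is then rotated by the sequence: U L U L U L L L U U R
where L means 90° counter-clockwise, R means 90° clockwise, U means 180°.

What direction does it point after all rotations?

Start: West
  U (U-turn (180°)) -> East
  L (left (90° counter-clockwise)) -> North
  U (U-turn (180°)) -> South
  L (left (90° counter-clockwise)) -> East
  U (U-turn (180°)) -> West
  L (left (90° counter-clockwise)) -> South
  L (left (90° counter-clockwise)) -> East
  L (left (90° counter-clockwise)) -> North
  U (U-turn (180°)) -> South
  U (U-turn (180°)) -> North
  R (right (90° clockwise)) -> East
Final: East

Answer: Final heading: East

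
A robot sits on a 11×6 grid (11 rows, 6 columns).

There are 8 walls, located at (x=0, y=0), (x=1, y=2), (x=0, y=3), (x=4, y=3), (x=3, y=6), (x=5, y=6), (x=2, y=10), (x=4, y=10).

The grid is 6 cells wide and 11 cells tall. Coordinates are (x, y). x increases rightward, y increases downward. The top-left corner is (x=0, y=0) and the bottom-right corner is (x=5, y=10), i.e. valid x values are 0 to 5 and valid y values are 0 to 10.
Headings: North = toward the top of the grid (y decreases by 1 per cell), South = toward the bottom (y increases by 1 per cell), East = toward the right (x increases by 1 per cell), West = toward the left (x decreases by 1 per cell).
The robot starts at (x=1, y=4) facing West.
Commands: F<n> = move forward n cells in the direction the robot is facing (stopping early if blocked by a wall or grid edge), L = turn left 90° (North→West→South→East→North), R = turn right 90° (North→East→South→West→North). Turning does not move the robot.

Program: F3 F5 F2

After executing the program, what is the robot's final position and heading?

Start: (x=1, y=4), facing West
  F3: move forward 1/3 (blocked), now at (x=0, y=4)
  F5: move forward 0/5 (blocked), now at (x=0, y=4)
  F2: move forward 0/2 (blocked), now at (x=0, y=4)
Final: (x=0, y=4), facing West

Answer: Final position: (x=0, y=4), facing West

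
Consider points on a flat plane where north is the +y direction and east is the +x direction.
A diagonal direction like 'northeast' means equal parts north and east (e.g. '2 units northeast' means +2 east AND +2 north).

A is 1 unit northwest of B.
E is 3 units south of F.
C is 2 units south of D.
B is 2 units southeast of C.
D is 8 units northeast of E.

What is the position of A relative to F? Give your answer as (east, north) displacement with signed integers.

Place F at the origin (east=0, north=0).
  E is 3 units south of F: delta (east=+0, north=-3); E at (east=0, north=-3).
  D is 8 units northeast of E: delta (east=+8, north=+8); D at (east=8, north=5).
  C is 2 units south of D: delta (east=+0, north=-2); C at (east=8, north=3).
  B is 2 units southeast of C: delta (east=+2, north=-2); B at (east=10, north=1).
  A is 1 unit northwest of B: delta (east=-1, north=+1); A at (east=9, north=2).
Therefore A relative to F: (east=9, north=2).

Answer: A is at (east=9, north=2) relative to F.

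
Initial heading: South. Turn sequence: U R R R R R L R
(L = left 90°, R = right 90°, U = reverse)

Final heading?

Start: South
  U (U-turn (180°)) -> North
  R (right (90° clockwise)) -> East
  R (right (90° clockwise)) -> South
  R (right (90° clockwise)) -> West
  R (right (90° clockwise)) -> North
  R (right (90° clockwise)) -> East
  L (left (90° counter-clockwise)) -> North
  R (right (90° clockwise)) -> East
Final: East

Answer: Final heading: East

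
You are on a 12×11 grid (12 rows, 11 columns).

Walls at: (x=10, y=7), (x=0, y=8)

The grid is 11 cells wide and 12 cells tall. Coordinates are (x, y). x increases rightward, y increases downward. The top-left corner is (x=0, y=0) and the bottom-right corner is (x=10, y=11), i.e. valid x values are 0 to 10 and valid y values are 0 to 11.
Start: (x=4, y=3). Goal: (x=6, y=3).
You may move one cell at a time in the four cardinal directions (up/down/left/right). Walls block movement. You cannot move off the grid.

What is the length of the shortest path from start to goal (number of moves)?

BFS from (x=4, y=3) until reaching (x=6, y=3):
  Distance 0: (x=4, y=3)
  Distance 1: (x=4, y=2), (x=3, y=3), (x=5, y=3), (x=4, y=4)
  Distance 2: (x=4, y=1), (x=3, y=2), (x=5, y=2), (x=2, y=3), (x=6, y=3), (x=3, y=4), (x=5, y=4), (x=4, y=5)  <- goal reached here
One shortest path (2 moves): (x=4, y=3) -> (x=5, y=3) -> (x=6, y=3)

Answer: Shortest path length: 2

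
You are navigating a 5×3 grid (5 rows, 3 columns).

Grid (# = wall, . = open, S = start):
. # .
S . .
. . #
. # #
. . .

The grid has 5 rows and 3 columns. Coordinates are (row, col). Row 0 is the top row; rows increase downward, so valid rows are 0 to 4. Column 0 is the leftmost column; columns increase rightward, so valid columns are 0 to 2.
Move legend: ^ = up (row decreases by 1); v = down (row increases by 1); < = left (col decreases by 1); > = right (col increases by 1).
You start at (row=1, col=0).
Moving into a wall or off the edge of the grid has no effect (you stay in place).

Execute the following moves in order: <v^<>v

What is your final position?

Answer: Final position: (row=2, col=1)

Derivation:
Start: (row=1, col=0)
  < (left): blocked, stay at (row=1, col=0)
  v (down): (row=1, col=0) -> (row=2, col=0)
  ^ (up): (row=2, col=0) -> (row=1, col=0)
  < (left): blocked, stay at (row=1, col=0)
  > (right): (row=1, col=0) -> (row=1, col=1)
  v (down): (row=1, col=1) -> (row=2, col=1)
Final: (row=2, col=1)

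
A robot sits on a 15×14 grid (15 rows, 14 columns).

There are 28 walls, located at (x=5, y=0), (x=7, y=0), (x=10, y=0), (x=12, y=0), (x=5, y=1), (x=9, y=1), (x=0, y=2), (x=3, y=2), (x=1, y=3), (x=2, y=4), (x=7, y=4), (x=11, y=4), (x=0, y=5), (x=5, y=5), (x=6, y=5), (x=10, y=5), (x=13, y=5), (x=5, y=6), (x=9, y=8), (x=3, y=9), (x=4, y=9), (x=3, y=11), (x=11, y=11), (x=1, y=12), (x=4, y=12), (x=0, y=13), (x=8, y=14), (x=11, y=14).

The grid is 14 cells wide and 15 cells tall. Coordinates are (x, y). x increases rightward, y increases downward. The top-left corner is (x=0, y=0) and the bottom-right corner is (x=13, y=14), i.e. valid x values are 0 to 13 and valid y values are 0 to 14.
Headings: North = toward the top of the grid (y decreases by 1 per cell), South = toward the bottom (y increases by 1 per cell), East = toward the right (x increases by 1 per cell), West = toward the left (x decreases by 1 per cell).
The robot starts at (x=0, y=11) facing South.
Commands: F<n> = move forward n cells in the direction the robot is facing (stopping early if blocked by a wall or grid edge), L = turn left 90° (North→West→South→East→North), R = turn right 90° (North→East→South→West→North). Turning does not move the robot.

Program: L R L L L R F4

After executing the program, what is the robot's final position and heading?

Start: (x=0, y=11), facing South
  L: turn left, now facing East
  R: turn right, now facing South
  L: turn left, now facing East
  L: turn left, now facing North
  L: turn left, now facing West
  R: turn right, now facing North
  F4: move forward 4, now at (x=0, y=7)
Final: (x=0, y=7), facing North

Answer: Final position: (x=0, y=7), facing North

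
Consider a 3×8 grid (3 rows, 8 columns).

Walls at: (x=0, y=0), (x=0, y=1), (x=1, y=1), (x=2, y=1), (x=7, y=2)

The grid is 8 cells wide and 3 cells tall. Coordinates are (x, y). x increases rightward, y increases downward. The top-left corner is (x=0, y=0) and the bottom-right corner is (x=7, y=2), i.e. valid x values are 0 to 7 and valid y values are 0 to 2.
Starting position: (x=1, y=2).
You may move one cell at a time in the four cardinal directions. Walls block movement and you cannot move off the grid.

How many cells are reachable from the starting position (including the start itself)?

Answer: Reachable cells: 19

Derivation:
BFS flood-fill from (x=1, y=2):
  Distance 0: (x=1, y=2)
  Distance 1: (x=0, y=2), (x=2, y=2)
  Distance 2: (x=3, y=2)
  Distance 3: (x=3, y=1), (x=4, y=2)
  Distance 4: (x=3, y=0), (x=4, y=1), (x=5, y=2)
  Distance 5: (x=2, y=0), (x=4, y=0), (x=5, y=1), (x=6, y=2)
  Distance 6: (x=1, y=0), (x=5, y=0), (x=6, y=1)
  Distance 7: (x=6, y=0), (x=7, y=1)
  Distance 8: (x=7, y=0)
Total reachable: 19 (grid has 19 open cells total)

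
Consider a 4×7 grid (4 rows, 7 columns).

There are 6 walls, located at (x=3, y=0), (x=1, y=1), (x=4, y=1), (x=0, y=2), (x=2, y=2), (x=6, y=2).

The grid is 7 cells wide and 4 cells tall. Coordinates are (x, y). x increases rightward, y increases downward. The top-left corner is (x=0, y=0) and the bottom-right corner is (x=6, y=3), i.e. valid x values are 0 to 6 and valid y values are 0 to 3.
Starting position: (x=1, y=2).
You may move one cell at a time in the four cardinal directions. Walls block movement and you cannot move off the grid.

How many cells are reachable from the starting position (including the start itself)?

Answer: Reachable cells: 22

Derivation:
BFS flood-fill from (x=1, y=2):
  Distance 0: (x=1, y=2)
  Distance 1: (x=1, y=3)
  Distance 2: (x=0, y=3), (x=2, y=3)
  Distance 3: (x=3, y=3)
  Distance 4: (x=3, y=2), (x=4, y=3)
  Distance 5: (x=3, y=1), (x=4, y=2), (x=5, y=3)
  Distance 6: (x=2, y=1), (x=5, y=2), (x=6, y=3)
  Distance 7: (x=2, y=0), (x=5, y=1)
  Distance 8: (x=1, y=0), (x=5, y=0), (x=6, y=1)
  Distance 9: (x=0, y=0), (x=4, y=0), (x=6, y=0)
  Distance 10: (x=0, y=1)
Total reachable: 22 (grid has 22 open cells total)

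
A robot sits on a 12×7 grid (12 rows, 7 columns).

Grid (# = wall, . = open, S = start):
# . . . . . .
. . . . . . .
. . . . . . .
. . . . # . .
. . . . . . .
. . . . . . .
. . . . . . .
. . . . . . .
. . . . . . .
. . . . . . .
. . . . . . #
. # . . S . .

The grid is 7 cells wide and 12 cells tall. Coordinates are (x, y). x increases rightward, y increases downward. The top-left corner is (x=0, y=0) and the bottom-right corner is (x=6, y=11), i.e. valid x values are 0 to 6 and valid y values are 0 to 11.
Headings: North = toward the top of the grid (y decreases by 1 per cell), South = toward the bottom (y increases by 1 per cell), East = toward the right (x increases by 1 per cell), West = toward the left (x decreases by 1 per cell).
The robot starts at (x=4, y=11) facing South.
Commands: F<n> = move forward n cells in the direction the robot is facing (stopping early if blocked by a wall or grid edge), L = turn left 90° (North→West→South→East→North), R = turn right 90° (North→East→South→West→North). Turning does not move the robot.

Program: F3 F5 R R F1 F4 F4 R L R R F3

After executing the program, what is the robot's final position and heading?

Answer: Final position: (x=4, y=7), facing South

Derivation:
Start: (x=4, y=11), facing South
  F3: move forward 0/3 (blocked), now at (x=4, y=11)
  F5: move forward 0/5 (blocked), now at (x=4, y=11)
  R: turn right, now facing West
  R: turn right, now facing North
  F1: move forward 1, now at (x=4, y=10)
  F4: move forward 4, now at (x=4, y=6)
  F4: move forward 2/4 (blocked), now at (x=4, y=4)
  R: turn right, now facing East
  L: turn left, now facing North
  R: turn right, now facing East
  R: turn right, now facing South
  F3: move forward 3, now at (x=4, y=7)
Final: (x=4, y=7), facing South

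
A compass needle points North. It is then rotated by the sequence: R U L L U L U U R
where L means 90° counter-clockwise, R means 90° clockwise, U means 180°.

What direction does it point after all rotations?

Answer: Final heading: West

Derivation:
Start: North
  R (right (90° clockwise)) -> East
  U (U-turn (180°)) -> West
  L (left (90° counter-clockwise)) -> South
  L (left (90° counter-clockwise)) -> East
  U (U-turn (180°)) -> West
  L (left (90° counter-clockwise)) -> South
  U (U-turn (180°)) -> North
  U (U-turn (180°)) -> South
  R (right (90° clockwise)) -> West
Final: West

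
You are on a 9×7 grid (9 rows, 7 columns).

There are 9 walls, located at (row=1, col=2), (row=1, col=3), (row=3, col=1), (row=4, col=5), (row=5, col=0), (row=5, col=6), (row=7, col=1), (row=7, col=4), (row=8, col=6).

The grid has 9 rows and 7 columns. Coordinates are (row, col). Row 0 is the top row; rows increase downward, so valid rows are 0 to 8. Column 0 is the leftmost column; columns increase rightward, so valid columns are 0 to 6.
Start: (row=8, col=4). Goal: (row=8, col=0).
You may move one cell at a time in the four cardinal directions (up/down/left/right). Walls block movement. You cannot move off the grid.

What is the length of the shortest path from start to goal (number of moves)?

BFS from (row=8, col=4) until reaching (row=8, col=0):
  Distance 0: (row=8, col=4)
  Distance 1: (row=8, col=3), (row=8, col=5)
  Distance 2: (row=7, col=3), (row=7, col=5), (row=8, col=2)
  Distance 3: (row=6, col=3), (row=6, col=5), (row=7, col=2), (row=7, col=6), (row=8, col=1)
  Distance 4: (row=5, col=3), (row=5, col=5), (row=6, col=2), (row=6, col=4), (row=6, col=6), (row=8, col=0)  <- goal reached here
One shortest path (4 moves): (row=8, col=4) -> (row=8, col=3) -> (row=8, col=2) -> (row=8, col=1) -> (row=8, col=0)

Answer: Shortest path length: 4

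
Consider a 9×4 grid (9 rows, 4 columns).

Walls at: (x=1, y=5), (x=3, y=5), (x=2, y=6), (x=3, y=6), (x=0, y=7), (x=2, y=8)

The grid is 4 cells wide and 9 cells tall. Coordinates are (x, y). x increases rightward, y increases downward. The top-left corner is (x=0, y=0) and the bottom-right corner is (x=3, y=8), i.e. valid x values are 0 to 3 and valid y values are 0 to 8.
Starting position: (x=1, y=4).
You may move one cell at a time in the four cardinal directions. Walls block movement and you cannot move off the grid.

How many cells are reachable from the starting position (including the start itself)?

Answer: Reachable cells: 30

Derivation:
BFS flood-fill from (x=1, y=4):
  Distance 0: (x=1, y=4)
  Distance 1: (x=1, y=3), (x=0, y=4), (x=2, y=4)
  Distance 2: (x=1, y=2), (x=0, y=3), (x=2, y=3), (x=3, y=4), (x=0, y=5), (x=2, y=5)
  Distance 3: (x=1, y=1), (x=0, y=2), (x=2, y=2), (x=3, y=3), (x=0, y=6)
  Distance 4: (x=1, y=0), (x=0, y=1), (x=2, y=1), (x=3, y=2), (x=1, y=6)
  Distance 5: (x=0, y=0), (x=2, y=0), (x=3, y=1), (x=1, y=7)
  Distance 6: (x=3, y=0), (x=2, y=7), (x=1, y=8)
  Distance 7: (x=3, y=7), (x=0, y=8)
  Distance 8: (x=3, y=8)
Total reachable: 30 (grid has 30 open cells total)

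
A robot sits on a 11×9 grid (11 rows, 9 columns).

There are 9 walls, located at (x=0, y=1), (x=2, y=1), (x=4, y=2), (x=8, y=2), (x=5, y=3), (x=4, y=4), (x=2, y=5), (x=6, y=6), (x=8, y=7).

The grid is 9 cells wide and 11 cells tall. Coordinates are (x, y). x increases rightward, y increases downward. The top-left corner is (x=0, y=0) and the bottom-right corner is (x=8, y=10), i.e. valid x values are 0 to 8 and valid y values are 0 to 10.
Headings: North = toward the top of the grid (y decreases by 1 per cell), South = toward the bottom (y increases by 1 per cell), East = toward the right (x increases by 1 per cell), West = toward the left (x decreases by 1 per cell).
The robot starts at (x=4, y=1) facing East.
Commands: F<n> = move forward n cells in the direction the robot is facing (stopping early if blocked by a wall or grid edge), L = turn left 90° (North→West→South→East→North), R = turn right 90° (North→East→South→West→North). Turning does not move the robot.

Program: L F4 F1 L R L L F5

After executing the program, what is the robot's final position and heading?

Start: (x=4, y=1), facing East
  L: turn left, now facing North
  F4: move forward 1/4 (blocked), now at (x=4, y=0)
  F1: move forward 0/1 (blocked), now at (x=4, y=0)
  L: turn left, now facing West
  R: turn right, now facing North
  L: turn left, now facing West
  L: turn left, now facing South
  F5: move forward 1/5 (blocked), now at (x=4, y=1)
Final: (x=4, y=1), facing South

Answer: Final position: (x=4, y=1), facing South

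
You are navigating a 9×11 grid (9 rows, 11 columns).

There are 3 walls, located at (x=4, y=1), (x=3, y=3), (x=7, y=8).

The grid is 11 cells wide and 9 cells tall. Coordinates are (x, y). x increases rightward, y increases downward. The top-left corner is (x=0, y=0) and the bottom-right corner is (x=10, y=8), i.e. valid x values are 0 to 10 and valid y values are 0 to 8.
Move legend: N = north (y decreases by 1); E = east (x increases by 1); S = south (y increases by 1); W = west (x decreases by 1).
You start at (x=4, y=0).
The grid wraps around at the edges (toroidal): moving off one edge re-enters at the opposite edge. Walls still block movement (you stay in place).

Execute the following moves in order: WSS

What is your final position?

Answer: Final position: (x=3, y=2)

Derivation:
Start: (x=4, y=0)
  W (west): (x=4, y=0) -> (x=3, y=0)
  S (south): (x=3, y=0) -> (x=3, y=1)
  S (south): (x=3, y=1) -> (x=3, y=2)
Final: (x=3, y=2)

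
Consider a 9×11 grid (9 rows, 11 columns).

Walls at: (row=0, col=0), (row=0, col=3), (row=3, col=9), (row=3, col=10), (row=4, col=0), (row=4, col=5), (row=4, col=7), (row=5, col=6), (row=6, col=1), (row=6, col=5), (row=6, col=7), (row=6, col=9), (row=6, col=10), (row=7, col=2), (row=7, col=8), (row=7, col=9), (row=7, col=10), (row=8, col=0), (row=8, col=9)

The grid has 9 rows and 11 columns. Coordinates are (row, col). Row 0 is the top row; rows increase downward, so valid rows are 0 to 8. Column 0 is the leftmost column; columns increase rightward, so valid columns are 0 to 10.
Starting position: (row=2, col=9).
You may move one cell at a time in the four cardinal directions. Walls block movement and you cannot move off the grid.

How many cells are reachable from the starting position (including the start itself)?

Answer: Reachable cells: 79

Derivation:
BFS flood-fill from (row=2, col=9):
  Distance 0: (row=2, col=9)
  Distance 1: (row=1, col=9), (row=2, col=8), (row=2, col=10)
  Distance 2: (row=0, col=9), (row=1, col=8), (row=1, col=10), (row=2, col=7), (row=3, col=8)
  Distance 3: (row=0, col=8), (row=0, col=10), (row=1, col=7), (row=2, col=6), (row=3, col=7), (row=4, col=8)
  Distance 4: (row=0, col=7), (row=1, col=6), (row=2, col=5), (row=3, col=6), (row=4, col=9), (row=5, col=8)
  Distance 5: (row=0, col=6), (row=1, col=5), (row=2, col=4), (row=3, col=5), (row=4, col=6), (row=4, col=10), (row=5, col=7), (row=5, col=9), (row=6, col=8)
  Distance 6: (row=0, col=5), (row=1, col=4), (row=2, col=3), (row=3, col=4), (row=5, col=10)
  Distance 7: (row=0, col=4), (row=1, col=3), (row=2, col=2), (row=3, col=3), (row=4, col=4)
  Distance 8: (row=1, col=2), (row=2, col=1), (row=3, col=2), (row=4, col=3), (row=5, col=4)
  Distance 9: (row=0, col=2), (row=1, col=1), (row=2, col=0), (row=3, col=1), (row=4, col=2), (row=5, col=3), (row=5, col=5), (row=6, col=4)
  Distance 10: (row=0, col=1), (row=1, col=0), (row=3, col=0), (row=4, col=1), (row=5, col=2), (row=6, col=3), (row=7, col=4)
  Distance 11: (row=5, col=1), (row=6, col=2), (row=7, col=3), (row=7, col=5), (row=8, col=4)
  Distance 12: (row=5, col=0), (row=7, col=6), (row=8, col=3), (row=8, col=5)
  Distance 13: (row=6, col=0), (row=6, col=6), (row=7, col=7), (row=8, col=2), (row=8, col=6)
  Distance 14: (row=7, col=0), (row=8, col=1), (row=8, col=7)
  Distance 15: (row=7, col=1), (row=8, col=8)
Total reachable: 79 (grid has 80 open cells total)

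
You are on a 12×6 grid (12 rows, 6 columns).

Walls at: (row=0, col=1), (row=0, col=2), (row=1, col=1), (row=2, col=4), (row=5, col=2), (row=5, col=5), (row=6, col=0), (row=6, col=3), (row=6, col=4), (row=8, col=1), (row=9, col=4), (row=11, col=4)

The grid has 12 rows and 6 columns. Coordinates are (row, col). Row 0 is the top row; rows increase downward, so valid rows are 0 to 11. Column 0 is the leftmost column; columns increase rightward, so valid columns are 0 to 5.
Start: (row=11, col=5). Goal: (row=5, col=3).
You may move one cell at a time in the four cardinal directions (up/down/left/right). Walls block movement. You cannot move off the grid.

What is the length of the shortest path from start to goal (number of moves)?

Answer: Shortest path length: 14

Derivation:
BFS from (row=11, col=5) until reaching (row=5, col=3):
  Distance 0: (row=11, col=5)
  Distance 1: (row=10, col=5)
  Distance 2: (row=9, col=5), (row=10, col=4)
  Distance 3: (row=8, col=5), (row=10, col=3)
  Distance 4: (row=7, col=5), (row=8, col=4), (row=9, col=3), (row=10, col=2), (row=11, col=3)
  Distance 5: (row=6, col=5), (row=7, col=4), (row=8, col=3), (row=9, col=2), (row=10, col=1), (row=11, col=2)
  Distance 6: (row=7, col=3), (row=8, col=2), (row=9, col=1), (row=10, col=0), (row=11, col=1)
  Distance 7: (row=7, col=2), (row=9, col=0), (row=11, col=0)
  Distance 8: (row=6, col=2), (row=7, col=1), (row=8, col=0)
  Distance 9: (row=6, col=1), (row=7, col=0)
  Distance 10: (row=5, col=1)
  Distance 11: (row=4, col=1), (row=5, col=0)
  Distance 12: (row=3, col=1), (row=4, col=0), (row=4, col=2)
  Distance 13: (row=2, col=1), (row=3, col=0), (row=3, col=2), (row=4, col=3)
  Distance 14: (row=2, col=0), (row=2, col=2), (row=3, col=3), (row=4, col=4), (row=5, col=3)  <- goal reached here
One shortest path (14 moves): (row=11, col=5) -> (row=10, col=5) -> (row=10, col=4) -> (row=10, col=3) -> (row=10, col=2) -> (row=9, col=2) -> (row=8, col=2) -> (row=7, col=2) -> (row=7, col=1) -> (row=6, col=1) -> (row=5, col=1) -> (row=4, col=1) -> (row=4, col=2) -> (row=4, col=3) -> (row=5, col=3)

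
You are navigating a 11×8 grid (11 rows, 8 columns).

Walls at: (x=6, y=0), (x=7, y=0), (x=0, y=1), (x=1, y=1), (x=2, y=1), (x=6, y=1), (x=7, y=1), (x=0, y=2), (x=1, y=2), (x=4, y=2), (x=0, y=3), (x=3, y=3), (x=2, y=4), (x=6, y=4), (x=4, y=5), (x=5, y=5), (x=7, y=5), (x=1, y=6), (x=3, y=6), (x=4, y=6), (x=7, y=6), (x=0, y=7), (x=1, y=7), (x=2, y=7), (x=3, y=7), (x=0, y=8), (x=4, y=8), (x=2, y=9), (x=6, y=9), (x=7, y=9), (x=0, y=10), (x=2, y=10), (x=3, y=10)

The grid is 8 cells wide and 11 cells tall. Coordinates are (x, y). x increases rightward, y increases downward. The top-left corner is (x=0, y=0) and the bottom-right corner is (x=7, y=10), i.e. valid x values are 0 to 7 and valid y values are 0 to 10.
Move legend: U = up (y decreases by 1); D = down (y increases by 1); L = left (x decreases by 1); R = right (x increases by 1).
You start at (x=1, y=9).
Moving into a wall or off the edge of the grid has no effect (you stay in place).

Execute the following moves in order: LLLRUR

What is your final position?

Start: (x=1, y=9)
  L (left): (x=1, y=9) -> (x=0, y=9)
  L (left): blocked, stay at (x=0, y=9)
  L (left): blocked, stay at (x=0, y=9)
  R (right): (x=0, y=9) -> (x=1, y=9)
  U (up): (x=1, y=9) -> (x=1, y=8)
  R (right): (x=1, y=8) -> (x=2, y=8)
Final: (x=2, y=8)

Answer: Final position: (x=2, y=8)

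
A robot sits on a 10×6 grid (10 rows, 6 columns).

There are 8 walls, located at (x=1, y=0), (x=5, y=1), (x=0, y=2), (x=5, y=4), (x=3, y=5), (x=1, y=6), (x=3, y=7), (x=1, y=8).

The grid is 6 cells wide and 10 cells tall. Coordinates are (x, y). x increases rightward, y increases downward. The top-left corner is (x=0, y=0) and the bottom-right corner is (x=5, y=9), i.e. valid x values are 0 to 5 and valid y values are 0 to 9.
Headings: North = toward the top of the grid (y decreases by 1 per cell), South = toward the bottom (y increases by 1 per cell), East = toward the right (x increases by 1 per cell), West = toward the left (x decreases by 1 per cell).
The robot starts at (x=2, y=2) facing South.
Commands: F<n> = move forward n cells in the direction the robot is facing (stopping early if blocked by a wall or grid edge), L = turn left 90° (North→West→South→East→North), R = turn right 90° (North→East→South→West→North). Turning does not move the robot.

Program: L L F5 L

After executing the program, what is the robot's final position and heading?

Start: (x=2, y=2), facing South
  L: turn left, now facing East
  L: turn left, now facing North
  F5: move forward 2/5 (blocked), now at (x=2, y=0)
  L: turn left, now facing West
Final: (x=2, y=0), facing West

Answer: Final position: (x=2, y=0), facing West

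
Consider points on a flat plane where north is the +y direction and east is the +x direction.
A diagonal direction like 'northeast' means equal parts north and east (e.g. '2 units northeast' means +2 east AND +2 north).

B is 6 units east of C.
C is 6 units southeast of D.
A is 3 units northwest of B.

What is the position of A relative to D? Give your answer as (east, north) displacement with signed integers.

Place D at the origin (east=0, north=0).
  C is 6 units southeast of D: delta (east=+6, north=-6); C at (east=6, north=-6).
  B is 6 units east of C: delta (east=+6, north=+0); B at (east=12, north=-6).
  A is 3 units northwest of B: delta (east=-3, north=+3); A at (east=9, north=-3).
Therefore A relative to D: (east=9, north=-3).

Answer: A is at (east=9, north=-3) relative to D.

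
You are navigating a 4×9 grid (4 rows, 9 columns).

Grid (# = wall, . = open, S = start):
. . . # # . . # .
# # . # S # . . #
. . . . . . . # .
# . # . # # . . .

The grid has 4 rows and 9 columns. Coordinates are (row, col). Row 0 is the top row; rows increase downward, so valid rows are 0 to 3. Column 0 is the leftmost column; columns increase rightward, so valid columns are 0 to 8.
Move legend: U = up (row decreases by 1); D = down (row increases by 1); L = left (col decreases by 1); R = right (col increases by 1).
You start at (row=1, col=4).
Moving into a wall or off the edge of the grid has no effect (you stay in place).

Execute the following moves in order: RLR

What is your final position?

Start: (row=1, col=4)
  R (right): blocked, stay at (row=1, col=4)
  L (left): blocked, stay at (row=1, col=4)
  R (right): blocked, stay at (row=1, col=4)
Final: (row=1, col=4)

Answer: Final position: (row=1, col=4)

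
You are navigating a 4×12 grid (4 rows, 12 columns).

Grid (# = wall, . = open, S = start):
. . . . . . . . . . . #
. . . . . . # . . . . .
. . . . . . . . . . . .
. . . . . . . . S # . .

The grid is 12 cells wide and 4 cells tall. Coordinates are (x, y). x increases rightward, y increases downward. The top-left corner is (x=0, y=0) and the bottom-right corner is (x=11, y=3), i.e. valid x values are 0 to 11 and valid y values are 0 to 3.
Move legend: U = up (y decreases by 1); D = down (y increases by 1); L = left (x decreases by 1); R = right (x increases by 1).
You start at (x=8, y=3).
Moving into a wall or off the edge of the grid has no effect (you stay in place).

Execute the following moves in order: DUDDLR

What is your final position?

Answer: Final position: (x=8, y=3)

Derivation:
Start: (x=8, y=3)
  D (down): blocked, stay at (x=8, y=3)
  U (up): (x=8, y=3) -> (x=8, y=2)
  D (down): (x=8, y=2) -> (x=8, y=3)
  D (down): blocked, stay at (x=8, y=3)
  L (left): (x=8, y=3) -> (x=7, y=3)
  R (right): (x=7, y=3) -> (x=8, y=3)
Final: (x=8, y=3)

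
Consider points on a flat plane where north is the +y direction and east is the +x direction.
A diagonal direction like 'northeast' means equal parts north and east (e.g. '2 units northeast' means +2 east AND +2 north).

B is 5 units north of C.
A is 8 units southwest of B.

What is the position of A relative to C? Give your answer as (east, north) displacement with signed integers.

Place C at the origin (east=0, north=0).
  B is 5 units north of C: delta (east=+0, north=+5); B at (east=0, north=5).
  A is 8 units southwest of B: delta (east=-8, north=-8); A at (east=-8, north=-3).
Therefore A relative to C: (east=-8, north=-3).

Answer: A is at (east=-8, north=-3) relative to C.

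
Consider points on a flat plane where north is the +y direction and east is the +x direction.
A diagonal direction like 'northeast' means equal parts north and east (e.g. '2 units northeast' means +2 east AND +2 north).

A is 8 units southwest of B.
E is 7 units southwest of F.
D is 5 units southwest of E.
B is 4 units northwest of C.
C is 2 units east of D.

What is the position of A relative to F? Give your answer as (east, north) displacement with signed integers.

Answer: A is at (east=-22, north=-16) relative to F.

Derivation:
Place F at the origin (east=0, north=0).
  E is 7 units southwest of F: delta (east=-7, north=-7); E at (east=-7, north=-7).
  D is 5 units southwest of E: delta (east=-5, north=-5); D at (east=-12, north=-12).
  C is 2 units east of D: delta (east=+2, north=+0); C at (east=-10, north=-12).
  B is 4 units northwest of C: delta (east=-4, north=+4); B at (east=-14, north=-8).
  A is 8 units southwest of B: delta (east=-8, north=-8); A at (east=-22, north=-16).
Therefore A relative to F: (east=-22, north=-16).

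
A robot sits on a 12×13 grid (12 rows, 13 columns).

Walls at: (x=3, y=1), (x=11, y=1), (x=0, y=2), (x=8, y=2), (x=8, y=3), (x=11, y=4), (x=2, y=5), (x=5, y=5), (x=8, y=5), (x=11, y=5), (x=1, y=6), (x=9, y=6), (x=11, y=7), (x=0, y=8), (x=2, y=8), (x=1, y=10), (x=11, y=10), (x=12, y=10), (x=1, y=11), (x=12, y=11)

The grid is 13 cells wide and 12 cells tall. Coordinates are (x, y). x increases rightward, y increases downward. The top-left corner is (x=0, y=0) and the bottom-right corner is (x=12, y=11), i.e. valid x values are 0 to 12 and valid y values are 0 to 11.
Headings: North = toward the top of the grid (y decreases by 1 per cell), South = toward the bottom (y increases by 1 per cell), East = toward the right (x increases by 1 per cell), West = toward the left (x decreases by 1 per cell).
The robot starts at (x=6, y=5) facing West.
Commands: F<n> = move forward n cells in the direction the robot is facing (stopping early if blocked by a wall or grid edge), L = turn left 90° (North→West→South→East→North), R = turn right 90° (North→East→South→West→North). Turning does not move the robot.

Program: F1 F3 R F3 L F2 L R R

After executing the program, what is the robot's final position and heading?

Answer: Final position: (x=4, y=2), facing North

Derivation:
Start: (x=6, y=5), facing West
  F1: move forward 0/1 (blocked), now at (x=6, y=5)
  F3: move forward 0/3 (blocked), now at (x=6, y=5)
  R: turn right, now facing North
  F3: move forward 3, now at (x=6, y=2)
  L: turn left, now facing West
  F2: move forward 2, now at (x=4, y=2)
  L: turn left, now facing South
  R: turn right, now facing West
  R: turn right, now facing North
Final: (x=4, y=2), facing North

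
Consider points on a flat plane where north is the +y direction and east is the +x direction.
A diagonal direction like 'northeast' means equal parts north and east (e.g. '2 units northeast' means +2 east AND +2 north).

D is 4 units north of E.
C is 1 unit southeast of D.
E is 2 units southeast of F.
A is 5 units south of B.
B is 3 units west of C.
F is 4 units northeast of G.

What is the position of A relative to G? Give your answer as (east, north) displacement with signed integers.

Answer: A is at (east=4, north=0) relative to G.

Derivation:
Place G at the origin (east=0, north=0).
  F is 4 units northeast of G: delta (east=+4, north=+4); F at (east=4, north=4).
  E is 2 units southeast of F: delta (east=+2, north=-2); E at (east=6, north=2).
  D is 4 units north of E: delta (east=+0, north=+4); D at (east=6, north=6).
  C is 1 unit southeast of D: delta (east=+1, north=-1); C at (east=7, north=5).
  B is 3 units west of C: delta (east=-3, north=+0); B at (east=4, north=5).
  A is 5 units south of B: delta (east=+0, north=-5); A at (east=4, north=0).
Therefore A relative to G: (east=4, north=0).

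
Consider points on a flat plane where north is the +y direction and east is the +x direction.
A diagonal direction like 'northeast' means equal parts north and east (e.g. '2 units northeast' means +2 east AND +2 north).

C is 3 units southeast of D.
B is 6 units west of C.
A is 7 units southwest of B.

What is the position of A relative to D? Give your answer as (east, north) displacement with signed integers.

Place D at the origin (east=0, north=0).
  C is 3 units southeast of D: delta (east=+3, north=-3); C at (east=3, north=-3).
  B is 6 units west of C: delta (east=-6, north=+0); B at (east=-3, north=-3).
  A is 7 units southwest of B: delta (east=-7, north=-7); A at (east=-10, north=-10).
Therefore A relative to D: (east=-10, north=-10).

Answer: A is at (east=-10, north=-10) relative to D.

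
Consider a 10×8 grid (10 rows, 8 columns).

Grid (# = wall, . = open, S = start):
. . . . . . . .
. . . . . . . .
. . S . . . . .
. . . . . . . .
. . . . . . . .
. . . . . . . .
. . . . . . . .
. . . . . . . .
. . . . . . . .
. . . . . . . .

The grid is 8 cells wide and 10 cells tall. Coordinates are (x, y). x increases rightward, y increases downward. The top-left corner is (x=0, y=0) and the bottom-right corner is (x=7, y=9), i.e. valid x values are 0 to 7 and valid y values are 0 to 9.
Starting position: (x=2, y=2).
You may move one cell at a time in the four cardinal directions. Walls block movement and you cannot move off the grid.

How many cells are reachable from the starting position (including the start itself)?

BFS flood-fill from (x=2, y=2):
  Distance 0: (x=2, y=2)
  Distance 1: (x=2, y=1), (x=1, y=2), (x=3, y=2), (x=2, y=3)
  Distance 2: (x=2, y=0), (x=1, y=1), (x=3, y=1), (x=0, y=2), (x=4, y=2), (x=1, y=3), (x=3, y=3), (x=2, y=4)
  Distance 3: (x=1, y=0), (x=3, y=0), (x=0, y=1), (x=4, y=1), (x=5, y=2), (x=0, y=3), (x=4, y=3), (x=1, y=4), (x=3, y=4), (x=2, y=5)
  Distance 4: (x=0, y=0), (x=4, y=0), (x=5, y=1), (x=6, y=2), (x=5, y=3), (x=0, y=4), (x=4, y=4), (x=1, y=5), (x=3, y=5), (x=2, y=6)
  Distance 5: (x=5, y=0), (x=6, y=1), (x=7, y=2), (x=6, y=3), (x=5, y=4), (x=0, y=5), (x=4, y=5), (x=1, y=6), (x=3, y=6), (x=2, y=7)
  Distance 6: (x=6, y=0), (x=7, y=1), (x=7, y=3), (x=6, y=4), (x=5, y=5), (x=0, y=6), (x=4, y=6), (x=1, y=7), (x=3, y=7), (x=2, y=8)
  Distance 7: (x=7, y=0), (x=7, y=4), (x=6, y=5), (x=5, y=6), (x=0, y=7), (x=4, y=7), (x=1, y=8), (x=3, y=8), (x=2, y=9)
  Distance 8: (x=7, y=5), (x=6, y=6), (x=5, y=7), (x=0, y=8), (x=4, y=8), (x=1, y=9), (x=3, y=9)
  Distance 9: (x=7, y=6), (x=6, y=7), (x=5, y=8), (x=0, y=9), (x=4, y=9)
  Distance 10: (x=7, y=7), (x=6, y=8), (x=5, y=9)
  Distance 11: (x=7, y=8), (x=6, y=9)
  Distance 12: (x=7, y=9)
Total reachable: 80 (grid has 80 open cells total)

Answer: Reachable cells: 80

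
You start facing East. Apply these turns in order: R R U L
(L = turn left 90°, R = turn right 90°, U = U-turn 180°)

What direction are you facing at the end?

Start: East
  R (right (90° clockwise)) -> South
  R (right (90° clockwise)) -> West
  U (U-turn (180°)) -> East
  L (left (90° counter-clockwise)) -> North
Final: North

Answer: Final heading: North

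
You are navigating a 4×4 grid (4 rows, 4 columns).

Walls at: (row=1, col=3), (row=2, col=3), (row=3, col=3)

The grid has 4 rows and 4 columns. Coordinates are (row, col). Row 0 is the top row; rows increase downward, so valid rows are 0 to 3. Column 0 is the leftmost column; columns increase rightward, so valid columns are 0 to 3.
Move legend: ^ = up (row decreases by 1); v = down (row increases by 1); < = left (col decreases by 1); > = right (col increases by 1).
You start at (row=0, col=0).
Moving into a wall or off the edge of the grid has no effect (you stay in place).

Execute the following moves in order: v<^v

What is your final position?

Answer: Final position: (row=1, col=0)

Derivation:
Start: (row=0, col=0)
  v (down): (row=0, col=0) -> (row=1, col=0)
  < (left): blocked, stay at (row=1, col=0)
  ^ (up): (row=1, col=0) -> (row=0, col=0)
  v (down): (row=0, col=0) -> (row=1, col=0)
Final: (row=1, col=0)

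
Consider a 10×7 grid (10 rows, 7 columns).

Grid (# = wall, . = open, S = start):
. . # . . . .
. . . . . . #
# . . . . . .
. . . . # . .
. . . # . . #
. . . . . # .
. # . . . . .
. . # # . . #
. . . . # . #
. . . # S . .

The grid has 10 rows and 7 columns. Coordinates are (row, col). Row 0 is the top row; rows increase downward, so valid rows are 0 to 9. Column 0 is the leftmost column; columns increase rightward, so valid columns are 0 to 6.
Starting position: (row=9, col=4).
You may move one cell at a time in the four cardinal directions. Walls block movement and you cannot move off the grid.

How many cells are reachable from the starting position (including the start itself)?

BFS flood-fill from (row=9, col=4):
  Distance 0: (row=9, col=4)
  Distance 1: (row=9, col=5)
  Distance 2: (row=8, col=5), (row=9, col=6)
  Distance 3: (row=7, col=5)
  Distance 4: (row=6, col=5), (row=7, col=4)
  Distance 5: (row=6, col=4), (row=6, col=6)
  Distance 6: (row=5, col=4), (row=5, col=6), (row=6, col=3)
  Distance 7: (row=4, col=4), (row=5, col=3), (row=6, col=2)
  Distance 8: (row=4, col=5), (row=5, col=2)
  Distance 9: (row=3, col=5), (row=4, col=2), (row=5, col=1)
  Distance 10: (row=2, col=5), (row=3, col=2), (row=3, col=6), (row=4, col=1), (row=5, col=0)
  Distance 11: (row=1, col=5), (row=2, col=2), (row=2, col=4), (row=2, col=6), (row=3, col=1), (row=3, col=3), (row=4, col=0), (row=6, col=0)
  Distance 12: (row=0, col=5), (row=1, col=2), (row=1, col=4), (row=2, col=1), (row=2, col=3), (row=3, col=0), (row=7, col=0)
  Distance 13: (row=0, col=4), (row=0, col=6), (row=1, col=1), (row=1, col=3), (row=7, col=1), (row=8, col=0)
  Distance 14: (row=0, col=1), (row=0, col=3), (row=1, col=0), (row=8, col=1), (row=9, col=0)
  Distance 15: (row=0, col=0), (row=8, col=2), (row=9, col=1)
  Distance 16: (row=8, col=3), (row=9, col=2)
Total reachable: 56 (grid has 56 open cells total)

Answer: Reachable cells: 56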